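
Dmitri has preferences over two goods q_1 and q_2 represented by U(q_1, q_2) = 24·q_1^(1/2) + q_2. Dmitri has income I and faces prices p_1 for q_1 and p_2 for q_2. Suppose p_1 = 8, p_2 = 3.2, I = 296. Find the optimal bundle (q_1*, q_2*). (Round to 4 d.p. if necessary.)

MU_q_1 = 12/√q_1, MU_q_2 = 1. Tangency: 12/√q_1 = p_1/p_2.
Solve: √q_1 = 12·p_2/p_1, so q_1*(p_1,p_2) = (12·p_2/p_1)², and q_2* = (I − p_1·q_1*)/p_2.
Plugging in: q_1* = (12·3.2/8)² = 23.04, q_2* = 34.9.

q_1* = 23.04, q_2* = 34.9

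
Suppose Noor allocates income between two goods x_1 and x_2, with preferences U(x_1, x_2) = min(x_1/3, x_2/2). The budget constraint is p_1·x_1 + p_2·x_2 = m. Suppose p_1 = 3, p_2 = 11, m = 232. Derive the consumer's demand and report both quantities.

x_1* = 22.4516, x_2* = 14.9677

Leontief preferences: the optimum is at the kink where x_1/3 = x_2/2, i.e. x_2 = (2/3)·x_1.
Budget: p_1·x_1 + p_2·(2/3)·x_1 = m, so (3·p_1 + 2·p_2)·x_1 = 3·m.
Demand: x_1*(p_1,p_2,m) = 3·m/(3·p_1 + 2·p_2), x_2* = 2·m/(3·p_1 + 2·p_2).
Here 3·3 + 2·11 = 31, giving x_1* = 22.4516 and x_2* = 14.9677.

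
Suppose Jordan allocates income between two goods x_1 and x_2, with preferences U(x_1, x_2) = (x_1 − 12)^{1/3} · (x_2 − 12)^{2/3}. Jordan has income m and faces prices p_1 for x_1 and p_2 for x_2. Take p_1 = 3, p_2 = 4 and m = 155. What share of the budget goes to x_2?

MRS = (1/2)·(x_2−12)/(x_1−12). Tangency with p_1/p_2 gives x_2−12 = 2·(p_1/p_2)·(x_1−12).
Substituting into the budget: x_1* = 12 + 1/3·(m − 12·p_1 − 12·p_2)/p_1, and x_2* = 12 + 2/3·(…)/p_2.
Discretionary income = 155 − 12·3 − 12·4 = 71; x_1* = 12 + 1/3·71/3 = 19.8889; x_2* = 12 + 2/3·71/4 = 23.8333.
Expenditure on x_2: 4·23.8333 = 95.3333; share = 0.6151.

share on x_2 = 0.6151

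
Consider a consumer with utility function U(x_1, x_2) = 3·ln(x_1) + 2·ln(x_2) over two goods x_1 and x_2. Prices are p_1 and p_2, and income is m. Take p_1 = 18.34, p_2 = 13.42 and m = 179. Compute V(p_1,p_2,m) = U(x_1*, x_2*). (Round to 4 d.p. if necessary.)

The MRS is (3/2)·x_2/x_1. Set MRS = p_1/p_2.
Rearranging, p_2·x_2 = (2/3)·p_1·x_1. Substituting into the budget gives p_1·x_1·(1 + (2/3)) = m.
Demand: x_1*(p_1,p_2,m) = 0.6·m/p_1 and x_2* = 0.4·m/p_2.
At p_1=18.34, p_2=13.42, m=179: x_1* = 0.6·179/18.34 = 5.8561, x_2* = 5.3353.
Utility at the optimum: U(5.8561, 5.3353) = 8.6511.

V = 8.6511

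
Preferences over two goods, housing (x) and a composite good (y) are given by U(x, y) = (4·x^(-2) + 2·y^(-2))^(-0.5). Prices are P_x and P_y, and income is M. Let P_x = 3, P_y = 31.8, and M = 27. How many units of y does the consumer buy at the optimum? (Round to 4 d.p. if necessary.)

MRS = MU_x/MU_y = 2·(y/x)^(3). Set equal to P_x/P_y.
Solve for the ratio: y/x = [(1/2)·P_x/P_y]^(1/3).
Substitute y = (y/x)·x into the budget: x* = M/(P_x + P_y·(y/x)).
Numerically y/x = 0.361317, so x* = 27/(3 + 31.8·0.361317) = 1.8634 and y* = 0.361317·1.8634 = 0.6733.

y* = 0.6733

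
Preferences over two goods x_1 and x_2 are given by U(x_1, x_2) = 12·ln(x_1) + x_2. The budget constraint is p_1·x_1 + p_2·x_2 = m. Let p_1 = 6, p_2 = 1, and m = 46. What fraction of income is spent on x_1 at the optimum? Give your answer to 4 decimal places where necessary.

MU_x_1 = 12/x_1, MU_x_2 = 1. Tangency: 12/x_1 = p_1/p_2.
So x_1*(p_1,p_2) = 12·p_2/p_1, independent of income; and x_2* = (m − 12·p_2)/p_2.
At the given prices: x_1* = 12·1/6 = 2, and x_2* = 34.
Expenditure on x_1: 6·2 = 12; share = 0.2609.

share on x_1 = 0.2609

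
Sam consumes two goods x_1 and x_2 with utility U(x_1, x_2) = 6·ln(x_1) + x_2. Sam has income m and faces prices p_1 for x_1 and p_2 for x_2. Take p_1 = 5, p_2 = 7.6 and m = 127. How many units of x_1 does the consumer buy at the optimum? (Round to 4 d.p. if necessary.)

x_1* = 9.12

MU_x_1 = 6/x_1, MU_x_2 = 1. Tangency: 6/x_1 = p_1/p_2.
So x_1*(p_1,p_2) = 6·p_2/p_1, independent of income; and x_2* = (m − 6·p_2)/p_2.
At the given prices: x_1* = 6·7.6/5 = 9.12.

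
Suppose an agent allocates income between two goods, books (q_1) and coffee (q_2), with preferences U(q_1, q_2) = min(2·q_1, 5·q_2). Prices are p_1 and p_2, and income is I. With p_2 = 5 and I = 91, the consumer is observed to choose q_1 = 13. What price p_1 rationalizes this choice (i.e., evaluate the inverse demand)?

p_1 = 5

Leontief preferences: the optimum is at the kink where q_1/5 = q_2/2, i.e. q_2 = (2/5)·q_1.
Budget: p_1·q_1 + p_2·(2/5)·q_1 = I, so (5·p_1 + 2·p_2)·q_1 = 5·I.
Demand: q_1*(p_1,p_2,I) = 5·I/(5·p_1 + 2·p_2), q_2* = 2·I/(5·p_1 + 2·p_2).
Set q_1* = 13 in the demand function and solve for p_1: p_1 = 5.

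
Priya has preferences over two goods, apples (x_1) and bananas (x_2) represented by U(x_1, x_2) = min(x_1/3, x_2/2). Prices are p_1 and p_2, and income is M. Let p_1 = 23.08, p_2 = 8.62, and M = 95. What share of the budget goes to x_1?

Leontief preferences: the optimum is at the kink where x_1/3 = x_2/2, i.e. x_2 = (2/3)·x_1.
Budget: p_1·x_1 + p_2·(2/3)·x_1 = M, so (3·p_1 + 2·p_2)·x_1 = 3·M.
Demand: x_1*(p_1,p_2,M) = 3·M/(3·p_1 + 2·p_2), x_2* = 2·M/(3·p_1 + 2·p_2).
Here 3·23.08 + 2·8.62 = 86.48, giving x_1* = 3.2956 and x_2* = 2.197.
Expenditure on x_1: 23.08·3.2956 = 76.0615; share = 0.8006.

share on x_1 = 0.8006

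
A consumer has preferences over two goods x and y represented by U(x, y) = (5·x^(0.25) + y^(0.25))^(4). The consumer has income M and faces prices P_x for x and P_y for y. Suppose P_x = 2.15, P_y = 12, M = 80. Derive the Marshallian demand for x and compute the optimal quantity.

x* = 34.9076

With the ratio pinned down, the budget gives x* = M/(P_x + P_y·(y/x)) and y* = (y/x)·x*.
Numerically y/x = 0.011814, so x* = 80/(2.15 + 12·0.011814) = 34.9076.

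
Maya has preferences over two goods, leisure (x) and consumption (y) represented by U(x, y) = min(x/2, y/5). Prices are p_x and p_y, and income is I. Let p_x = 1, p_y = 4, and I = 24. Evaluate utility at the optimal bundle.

Leontief preferences: the optimum is at the kink where x/2 = y/5, i.e. y = (5/2)·x.
Budget: p_x·x + p_y·(5/2)·x = I, so (2·p_x + 5·p_y)·x = 2·I.
Demand: x*(p_x,p_y,I) = 2·I/(2·p_x + 5·p_y), y* = 5·I/(2·p_x + 5·p_y).
Here 2·1 + 5·4 = 22, giving x* = 2.1818 and y* = 5.4545.
Utility at the optimum: U(2.1818, 5.4545) = 1.0909.

V = 1.0909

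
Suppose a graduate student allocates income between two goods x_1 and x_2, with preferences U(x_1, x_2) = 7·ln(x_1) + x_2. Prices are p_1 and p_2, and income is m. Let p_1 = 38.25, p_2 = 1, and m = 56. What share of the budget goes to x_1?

MU_x_1 = 7/x_1, MU_x_2 = 1. Tangency: 7/x_1 = p_1/p_2.
So x_1*(p_1,p_2) = 7·p_2/p_1, independent of income; and x_2* = (m − 7·p_2)/p_2.
At the given prices: x_1* = 7·1/38.25 = 0.183, and x_2* = 49.
Expenditure on x_1: 38.25·0.183 = 7; share = 0.125.

share on x_1 = 0.125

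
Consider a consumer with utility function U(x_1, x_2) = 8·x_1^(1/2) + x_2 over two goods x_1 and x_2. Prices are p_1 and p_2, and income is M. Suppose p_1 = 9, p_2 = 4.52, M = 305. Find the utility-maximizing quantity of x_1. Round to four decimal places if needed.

Set MRS = p_1/p_2: 4·x_1^(−1/2) = p_1/p_2.
Thus x_1* = (4·p_2/p_1)² — independent of M — with the rest of income spent on x_2.
Plugging in: x_1* = (4·4.52/9)² = 4.0356.

x_1* = 4.0356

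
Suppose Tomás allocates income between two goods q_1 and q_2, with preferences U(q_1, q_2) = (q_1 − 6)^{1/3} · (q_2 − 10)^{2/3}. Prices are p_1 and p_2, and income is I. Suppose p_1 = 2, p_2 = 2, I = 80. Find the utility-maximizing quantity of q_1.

This is Cobb-Douglas in (q_1−6, q_2−10): tangency gives 1/3·p_2·(q_2−10) = 2/3·p_1·(q_1−6).
After buying the subsistence bundle (6, 10), a share 1/3 of the remaining income goes to q_1: q_1* = 6 + 1/3·(I − 6p_1 − 10p_2)/p_1.
Discretionary income = 80 − 6·2 − 10·2 = 48; q_1* = 6 + 1/3·48/2 = 14.

q_1* = 14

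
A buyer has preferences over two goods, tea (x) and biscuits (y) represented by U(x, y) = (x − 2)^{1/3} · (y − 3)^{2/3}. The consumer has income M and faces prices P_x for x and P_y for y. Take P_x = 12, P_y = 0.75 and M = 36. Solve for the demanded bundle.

x* = 2.2708, y* = 11.6667

Let x' = x−2, y' = y−3. MRS = (1/2)·y'/x' = P_x/P_y.
Substituting into the budget: x* = 2 + 1/3·(M − 2·P_x − 3·P_y)/P_x, and y* = 3 + 2/3·(…)/P_y.
Discretionary income = 36 − 2·12 − 3·0.75 = 9.75; x* = 2 + 1/3·9.75/12 = 2.2708; y* = 3 + 2/3·9.75/0.75 = 11.6667.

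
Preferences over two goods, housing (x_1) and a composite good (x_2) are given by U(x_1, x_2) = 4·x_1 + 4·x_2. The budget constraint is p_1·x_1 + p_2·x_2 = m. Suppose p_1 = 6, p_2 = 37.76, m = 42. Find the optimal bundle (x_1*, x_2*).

x_1* = 7, x_2* = 0

Perfect substitutes: compare marginal utility per dollar. 4/p_1 vs 4/p_2 → 0.6667 vs 0.1059.
x_1 gives more utility per dollar, so spend all income on x_1: x_1* = m/p_1, x_2* = 0.
Numerically: x_1* = 7, x_2* = 0.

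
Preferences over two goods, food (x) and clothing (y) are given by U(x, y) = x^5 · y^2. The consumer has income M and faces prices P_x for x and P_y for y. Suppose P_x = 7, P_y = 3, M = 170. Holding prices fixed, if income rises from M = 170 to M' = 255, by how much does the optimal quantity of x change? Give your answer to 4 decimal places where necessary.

Δx* = 8.6735

MU_x/MU_y = (5·y)/(2·x); tangency sets this equal to P_x/P_y.
Rearranging, P_y·y = (2/5)·P_x·x. Substituting into the budget gives P_x·x·(1 + (2/5)) = M.
Demand: x*(P_x,P_y,M) = 5/7·M/P_x and y* = 2/7·M/P_y.
At P_x=7, P_y=3, M=170: x* = 5/7·170/7 = 17.3469.
At M' = 255: x* = 26.0204. Change: 26.0204 − 17.3469 = 8.6735.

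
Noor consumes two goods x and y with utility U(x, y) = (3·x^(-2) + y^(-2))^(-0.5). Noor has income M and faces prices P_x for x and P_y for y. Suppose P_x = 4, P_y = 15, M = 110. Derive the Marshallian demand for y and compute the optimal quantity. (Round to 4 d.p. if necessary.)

From the CES first-order condition, 3·(y/x)^(3) = P_x/P_y.
Solve for the ratio: y/x = [(1/3)·P_x/P_y]^(1/3).
Substitute y = (y/x)·x into the budget: x* = M/(P_x + P_y·(y/x)).
Numerically y/x = 0.446289, so x* = 110/(4 + 15·0.446289) = 10.2858 and y* = 0.446289·10.2858 = 4.5904.

y* = 4.5904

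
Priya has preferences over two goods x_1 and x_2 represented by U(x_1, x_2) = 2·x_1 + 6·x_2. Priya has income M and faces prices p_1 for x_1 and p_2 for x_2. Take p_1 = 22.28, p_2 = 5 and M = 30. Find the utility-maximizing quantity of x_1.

x_1* = 0

x_2 gives more utility per dollar, so spend all income on x_2: x_2* = M/p_2, x_1* = 0.
Numerically: x_1* = 0, x_2* = 6.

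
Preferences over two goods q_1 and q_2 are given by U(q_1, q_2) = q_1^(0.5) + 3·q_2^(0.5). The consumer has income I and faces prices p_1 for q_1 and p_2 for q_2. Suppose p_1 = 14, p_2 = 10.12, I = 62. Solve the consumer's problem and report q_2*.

q_2* = 5.671

MRS = MU_q_1/MU_q_2 = (1/3)·(q_2/q_1)^(0.5). Set equal to p_1/p_2.
Hence q_2/q_1 = (3·p_1/p_2)^(1/(0.5)), i.e. raised to the 2 power.
With the ratio pinned down, the budget gives q_1* = I/(p_1 + p_2·(q_2/q_1)) and q_2* = (q_2/q_1)·q_1*.
Numerically q_2/q_1 = 17.22414, so q_1* = 62/(14 + 10.12·17.22414) = 0.3292 and q_2* = 17.22414·0.3292 = 5.671.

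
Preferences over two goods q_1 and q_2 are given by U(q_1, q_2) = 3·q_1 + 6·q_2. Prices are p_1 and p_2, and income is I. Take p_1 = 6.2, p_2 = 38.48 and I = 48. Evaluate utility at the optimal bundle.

Perfect substitutes: compare marginal utility per dollar. 3/p_1 vs 6/p_2 → 0.4839 vs 0.1559.
q_1 gives more utility per dollar, so spend all income on q_1: q_1* = I/p_1, q_2* = 0.
Numerically: q_1* = 7.7419, q_2* = 0.
Utility at the optimum: U(7.7419, 0) = 23.2258.

V = 23.2258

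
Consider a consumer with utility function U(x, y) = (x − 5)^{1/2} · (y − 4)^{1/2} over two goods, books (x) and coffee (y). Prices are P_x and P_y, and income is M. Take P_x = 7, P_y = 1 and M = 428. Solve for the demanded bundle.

Discretionary income = 428 − 5·7 − 4·1 = 389; x* = 5 + 0.5·389/7 = 32.7857; y* = 4 + 0.5·389/1 = 198.5.

x* = 32.7857, y* = 198.5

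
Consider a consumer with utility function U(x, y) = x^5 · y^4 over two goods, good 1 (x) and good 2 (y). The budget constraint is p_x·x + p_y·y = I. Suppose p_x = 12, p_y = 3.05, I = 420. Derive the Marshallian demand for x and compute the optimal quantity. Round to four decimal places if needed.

x* = 19.4444

MU_x/MU_y = (5·y)/(4·x); tangency sets this equal to p_x/p_y.
So 5·p_y·y = 4·p_x·x; combined with the budget, a share 5/9 of income goes to x.
Demand: x*(p_x,p_y,I) = 5/9·I/p_x and y* = 4/9·I/p_y.
At p_x=12, p_y=3.05, I=420: x* = 5/9·420/12 = 19.4444.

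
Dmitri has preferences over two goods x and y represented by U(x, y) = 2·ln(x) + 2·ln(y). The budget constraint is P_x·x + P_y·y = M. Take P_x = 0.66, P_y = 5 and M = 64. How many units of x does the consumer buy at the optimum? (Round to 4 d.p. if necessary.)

Demand: x*(P_x,P_y,M) = 0.5·M/P_x and y* = 0.5·M/P_y.
At P_x=0.66, P_y=5, M=64: x* = 0.5·64/0.66 = 48.4848.

x* = 48.4848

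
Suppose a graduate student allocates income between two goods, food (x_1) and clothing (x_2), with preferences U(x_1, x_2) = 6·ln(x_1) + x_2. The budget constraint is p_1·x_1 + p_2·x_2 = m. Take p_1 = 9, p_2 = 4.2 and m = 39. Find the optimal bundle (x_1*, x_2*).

Set MRS = p_1/p_2: (6/x_1)/1 = p_1/p_2.
So x_1*(p_1,p_2) = 6·p_2/p_1, independent of income; and x_2* = (m − 6·p_2)/p_2.
At the given prices: x_1* = 6·4.2/9 = 2.8, and x_2* = 3.2857.

x_1* = 2.8, x_2* = 3.2857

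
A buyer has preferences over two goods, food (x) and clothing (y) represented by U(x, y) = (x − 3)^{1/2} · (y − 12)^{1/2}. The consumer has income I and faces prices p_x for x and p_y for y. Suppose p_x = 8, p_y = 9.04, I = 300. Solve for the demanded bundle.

MRS = (y−12)/(x−3). Tangency with p_x/p_y gives y−12 = (p_x/p_y)·(x−3).
After buying the subsistence bundle (3, 12), a share 0.5 of the remaining income goes to x: x* = 3 + 0.5·(I − 3p_x − 12p_y)/p_x.
Discretionary income = 300 − 3·8 − 12·9.04 = 167.52; x* = 3 + 0.5·167.52/8 = 13.47; y* = 12 + 0.5·167.52/9.04 = 21.2655.

x* = 13.47, y* = 21.2655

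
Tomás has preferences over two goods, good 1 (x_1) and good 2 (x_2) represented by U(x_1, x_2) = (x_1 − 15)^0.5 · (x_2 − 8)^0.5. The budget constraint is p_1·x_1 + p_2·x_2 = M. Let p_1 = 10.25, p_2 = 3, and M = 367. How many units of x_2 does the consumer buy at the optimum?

This is Cobb-Douglas in (x_1−15, x_2−8): tangency gives 0.5·p_2·(x_2−8) = 0.5·p_1·(x_1−15).
After buying the subsistence bundle (15, 8), a share 0.5 of the remaining income goes to x_1: x_1* = 15 + 0.5·(M − 15p_1 − 8p_2)/p_1.
Discretionary income = 367 − 15·10.25 − 8·3 = 189.25; x_2* = 8 + 0.5·189.25/3 = 39.5417.

x_2* = 39.5417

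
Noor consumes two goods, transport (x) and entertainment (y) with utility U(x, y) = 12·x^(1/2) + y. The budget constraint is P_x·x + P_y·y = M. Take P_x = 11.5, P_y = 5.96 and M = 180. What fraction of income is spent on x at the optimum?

Set MRS = P_x/P_y: 6·x^(−1/2) = P_x/P_y.
Solve: √x = 6·P_y/P_x, so x*(P_x,P_y) = (6·P_y/P_x)², and y* = (M − P_x·x*)/P_y.
Plugging in: x* = (6·5.96/11.5)² = 9.6694, y* = 11.544.
Expenditure on x: 11.5·9.6694 = 111.1981; share = 0.6178.

share on x = 0.6178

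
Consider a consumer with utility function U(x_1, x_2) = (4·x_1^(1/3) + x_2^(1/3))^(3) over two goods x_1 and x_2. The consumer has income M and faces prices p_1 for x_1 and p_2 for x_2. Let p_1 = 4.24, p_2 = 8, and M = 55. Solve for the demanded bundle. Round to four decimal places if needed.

x_1* = 11.8897, x_2* = 0.5734

MRS = MU_x_1/MU_x_2 = 4·(x_2/x_1)^(2/3). Set equal to p_1/p_2.
Hence x_2/x_1 = ((1/4)·p_1/p_2)^(1/(2/3)), i.e. raised to the 1.5 power.
Substitute x_2 = (x_2/x_1)·x_1 into the budget: x_1* = M/(p_1 + p_2·(x_2/x_1)).
Numerically x_2/x_1 = 0.048231, so x_1* = 55/(4.24 + 8·0.048231) = 11.8897 and x_2* = 0.048231·11.8897 = 0.5734.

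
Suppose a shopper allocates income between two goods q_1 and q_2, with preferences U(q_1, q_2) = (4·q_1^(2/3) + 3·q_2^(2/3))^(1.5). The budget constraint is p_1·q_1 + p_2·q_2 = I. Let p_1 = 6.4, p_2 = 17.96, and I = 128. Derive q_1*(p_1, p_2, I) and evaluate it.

MRS = MU_q_1/MU_q_2 = (4/3)·(q_2/q_1)^(1/3). Set equal to p_1/p_2.
Solve for the ratio: q_2/q_1 = [(3/4)·p_1/p_2]^(3).
With the ratio pinned down, the budget gives q_1* = I/(p_1 + p_2·(q_2/q_1)) and q_2* = (q_2/q_1)·q_1*.
Numerically q_2/q_1 = 0.01909, so q_1* = 128/(6.4 + 17.96·0.01909) = 18.9831.

q_1* = 18.9831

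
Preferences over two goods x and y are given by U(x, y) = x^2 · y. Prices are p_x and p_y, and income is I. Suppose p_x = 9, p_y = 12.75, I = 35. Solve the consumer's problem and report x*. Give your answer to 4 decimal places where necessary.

Demand: x*(p_x,p_y,I) = 2/3·I/p_x and y* = 1/3·I/p_y.
At p_x=9, p_y=12.75, I=35: x* = 2/3·35/9 = 2.5926.

x* = 2.5926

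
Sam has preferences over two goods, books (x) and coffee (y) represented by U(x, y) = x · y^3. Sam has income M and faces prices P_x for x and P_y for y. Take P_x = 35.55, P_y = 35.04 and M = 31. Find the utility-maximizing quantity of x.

MU_x/MU_y = (y)/(3·x); tangency sets this equal to P_x/P_y.
So P_y·y = 3·P_x·x; combined with the budget, a share 0.25 of income goes to x.
Demand: x*(P_x,P_y,M) = 0.25·M/P_x and y* = 0.75·M/P_y.
At P_x=35.55, P_y=35.04, M=31: x* = 0.25·31/35.55 = 0.218.

x* = 0.218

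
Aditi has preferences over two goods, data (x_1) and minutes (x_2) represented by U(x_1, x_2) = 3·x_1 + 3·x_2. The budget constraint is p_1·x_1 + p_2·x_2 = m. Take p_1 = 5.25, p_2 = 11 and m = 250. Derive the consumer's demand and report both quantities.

x_1* = 47.619, x_2* = 0

x_1 gives more utility per dollar, so spend all income on x_1: x_1* = m/p_1, x_2* = 0.
Numerically: x_1* = 47.619, x_2* = 0.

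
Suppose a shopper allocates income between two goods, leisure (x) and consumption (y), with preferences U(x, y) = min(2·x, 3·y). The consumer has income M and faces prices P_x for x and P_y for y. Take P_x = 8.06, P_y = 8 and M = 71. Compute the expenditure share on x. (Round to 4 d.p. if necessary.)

With perfect complements, no substitution: consume in ratio x:y = 3:2.
Budget: P_x·x + P_y·(2/3)·x = M, so (3·P_x + 2·P_y)·x = 3·M.
Demand: x*(P_x,P_y,M) = 3·M/(3·P_x + 2·P_y), y* = 2·M/(3·P_x + 2·P_y).
Here 3·8.06 + 2·8 = 40.18, giving x* = 5.3011 and y* = 3.5341.
Expenditure on x: 8.06·5.3011 = 42.7272; share = 0.6018.

share on x = 0.6018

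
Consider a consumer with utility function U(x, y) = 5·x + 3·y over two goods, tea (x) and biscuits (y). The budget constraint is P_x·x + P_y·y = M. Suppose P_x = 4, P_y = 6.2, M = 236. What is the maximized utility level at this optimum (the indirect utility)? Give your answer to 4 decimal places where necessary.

Linear utility — the consumer picks whichever good has higher MU/price: 5/4 = 1.25 vs 3/6.2 = 0.4839.
x gives more utility per dollar, so spend all income on x: x* = M/P_x, y* = 0.
Numerically: x* = 59, y* = 0.
Utility at the optimum: U(59, 0) = 295.

V = 295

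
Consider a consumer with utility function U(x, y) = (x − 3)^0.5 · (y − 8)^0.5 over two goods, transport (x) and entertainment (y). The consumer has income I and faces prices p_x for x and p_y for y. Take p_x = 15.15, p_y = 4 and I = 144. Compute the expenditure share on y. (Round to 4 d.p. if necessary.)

share on y = 0.4533

This is Cobb-Douglas in (x−3, y−8): tangency gives 0.5·p_y·(y−8) = 0.5·p_x·(x−3).
Substituting into the budget: x* = 3 + 0.5·(I − 3·p_x − 8·p_y)/p_x, and y* = 8 + 0.5·(…)/p_y.
Discretionary income = 144 − 3·15.15 − 8·4 = 66.55; x* = 3 + 0.5·66.55/15.15 = 5.1964; y* = 8 + 0.5·66.55/4 = 16.3188.
Expenditure on y: 4·16.3188 = 65.275; share = 0.4533.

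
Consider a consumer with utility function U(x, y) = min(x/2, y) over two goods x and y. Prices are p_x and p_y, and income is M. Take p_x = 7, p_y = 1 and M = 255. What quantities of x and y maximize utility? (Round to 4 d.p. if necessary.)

x* = 34, y* = 17

With perfect complements, no substitution: consume in ratio x:y = 2:1.
Budget: p_x·x + p_y·(1/2)·x = M, so (2·p_x + p_y)·x = 2·M.
Demand: x*(p_x,p_y,M) = 2·M/(2·p_x + p_y), y* = M/(2·p_x + p_y).
Here 2·7 + 1 = 15, giving x* = 34 and y* = 17.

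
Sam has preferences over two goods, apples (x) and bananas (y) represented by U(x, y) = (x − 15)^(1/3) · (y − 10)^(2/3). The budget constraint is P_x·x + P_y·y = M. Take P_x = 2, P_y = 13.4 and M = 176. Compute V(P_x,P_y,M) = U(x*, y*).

Let x' = x−15, y' = y−10. MRS = (1/2)·y'/x' = P_x/P_y.
After buying the subsistence bundle (15, 10), a share 1/3 of the remaining income goes to x: x* = 15 + 1/3·(M − 15P_x − 10P_y)/P_x.
Discretionary income = 176 − 15·2 − 10·13.4 = 12; x* = 15 + 1/3·12/2 = 17; y* = 10 + 2/3·12/13.4 = 10.597.
Utility at the optimum: U(17, 10.597) = 0.8933.

V = 0.8933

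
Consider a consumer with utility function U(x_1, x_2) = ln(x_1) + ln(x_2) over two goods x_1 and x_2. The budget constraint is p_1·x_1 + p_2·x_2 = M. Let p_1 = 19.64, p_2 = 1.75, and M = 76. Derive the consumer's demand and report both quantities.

x_1* = 1.9348, x_2* = 21.7143

MU_x_1/MU_x_2 = (x_2)/(x_1); tangency sets this equal to p_1/p_2.
So p_2·x_2 = p_1·x_1; combined with the budget, a share 0.5 of income goes to x_1.
Demand: x_1*(p_1,p_2,M) = 0.5·M/p_1 and x_2* = 0.5·M/p_2.
At p_1=19.64, p_2=1.75, M=76: x_1* = 0.5·76/19.64 = 1.9348, x_2* = 21.7143.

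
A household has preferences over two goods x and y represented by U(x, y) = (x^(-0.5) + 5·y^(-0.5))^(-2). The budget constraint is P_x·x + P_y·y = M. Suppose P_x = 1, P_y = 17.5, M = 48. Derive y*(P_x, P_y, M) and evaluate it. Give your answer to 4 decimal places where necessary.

y* = 2.4236

With the ratio pinned down, the budget gives x* = M/(P_x + P_y·(y/x)) and y* = (y/x)·x*.
Numerically y/x = 0.433798, so x* = 48/(1 + 17.5·0.433798) = 5.5869 and y* = 0.433798·5.5869 = 2.4236.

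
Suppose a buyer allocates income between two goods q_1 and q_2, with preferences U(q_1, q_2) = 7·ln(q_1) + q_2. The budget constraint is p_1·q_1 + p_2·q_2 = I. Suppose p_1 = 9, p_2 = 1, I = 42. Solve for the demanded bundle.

q_1* = 0.7778, q_2* = 35

MU_q_1 = 7/q_1, MU_q_2 = 1. Tangency: 7/q_1 = p_1/p_2.
So q_1*(p_1,p_2) = 7·p_2/p_1, independent of income; and q_2* = (I − 7·p_2)/p_2.
At the given prices: q_1* = 7·1/9 = 0.7778, and q_2* = 35.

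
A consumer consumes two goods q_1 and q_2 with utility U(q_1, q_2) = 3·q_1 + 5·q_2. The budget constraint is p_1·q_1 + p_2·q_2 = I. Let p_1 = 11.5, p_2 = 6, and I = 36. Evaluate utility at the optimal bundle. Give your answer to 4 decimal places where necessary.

V = 30

Perfect substitutes: compare marginal utility per dollar. 3/p_1 vs 5/p_2 → 0.2609 vs 0.8333.
q_2 gives more utility per dollar, so spend all income on q_2: q_2* = I/p_2, q_1* = 0.
Numerically: q_1* = 0, q_2* = 6.
Utility at the optimum: U(0, 6) = 30.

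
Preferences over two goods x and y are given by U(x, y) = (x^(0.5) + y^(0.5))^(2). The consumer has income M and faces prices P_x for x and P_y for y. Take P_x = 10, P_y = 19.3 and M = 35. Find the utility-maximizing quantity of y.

With the ratio pinned down, the budget gives x* = M/(P_x + P_y·(y/x)) and y* = (y/x)·x*.
Numerically y/x = 0.268464, so x* = 35/(10 + 19.3·0.268464) = 2.3055 and y* = 0.268464·2.3055 = 0.6189.

y* = 0.6189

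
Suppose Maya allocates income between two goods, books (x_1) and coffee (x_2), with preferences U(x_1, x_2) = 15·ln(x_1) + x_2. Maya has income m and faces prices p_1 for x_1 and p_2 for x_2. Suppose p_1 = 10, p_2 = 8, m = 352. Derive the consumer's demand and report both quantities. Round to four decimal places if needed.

MU_x_1 = 15/x_1, MU_x_2 = 1. Tangency: 15/x_1 = p_1/p_2.
So x_1*(p_1,p_2) = 15·p_2/p_1, independent of income; and x_2* = (m − 15·p_2)/p_2.
At the given prices: x_1* = 15·8/10 = 12, and x_2* = 29.

x_1* = 12, x_2* = 29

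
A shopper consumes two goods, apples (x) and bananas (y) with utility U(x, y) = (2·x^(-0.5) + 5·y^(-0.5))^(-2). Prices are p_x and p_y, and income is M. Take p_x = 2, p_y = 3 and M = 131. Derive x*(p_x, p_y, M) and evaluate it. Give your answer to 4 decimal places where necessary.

x* = 21.0707

From the CES first-order condition, (2/5)·(y/x)^(1.5) = p_x/p_y.
Solve for the ratio: y/x = [(5/2)·p_x/p_y]^(2/3).
Substitute y = (y/x)·x into the budget: x* = M/(p_x + p_y·(y/x)).
Numerically y/x = 1.405721, so x* = 131/(2 + 3·1.405721) = 21.0707.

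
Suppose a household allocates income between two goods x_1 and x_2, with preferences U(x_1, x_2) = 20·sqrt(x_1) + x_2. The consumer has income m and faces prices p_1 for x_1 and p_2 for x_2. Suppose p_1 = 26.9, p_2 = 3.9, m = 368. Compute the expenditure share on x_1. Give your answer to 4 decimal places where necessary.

Utility is quasi-linear in x_2; the FOC for x_1 is 10/√x_1 = p_1/p_2.
Solve: √x_1 = 10·p_2/p_1, so x_1*(p_1,p_2) = (10·p_2/p_1)², and x_2* = (m − p_1·x_1*)/p_2.
Plugging in: x_1* = (10·3.9/26.9)² = 2.102, x_2* = 79.8608.
Expenditure on x_1: 26.9·2.102 = 56.5428; share = 0.1536.

share on x_1 = 0.1536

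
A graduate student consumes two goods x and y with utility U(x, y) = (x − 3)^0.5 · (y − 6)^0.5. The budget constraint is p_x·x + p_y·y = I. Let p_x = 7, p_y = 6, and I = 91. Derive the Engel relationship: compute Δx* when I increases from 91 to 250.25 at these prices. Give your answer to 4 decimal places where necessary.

Δx* = 11.375

This is Cobb-Douglas in (x−3, y−6): tangency gives 0.5·p_y·(y−6) = 0.5·p_x·(x−3).
Substituting into the budget: x* = 3 + 0.5·(I − 3·p_x − 6·p_y)/p_x, and y* = 6 + 0.5·(…)/p_y.
Discretionary income = 91 − 3·7 − 6·6 = 34; x* = 3 + 0.5·34/7 = 5.4286.
At I' = 250.25: x* = 16.8036. Change: 16.8036 − 5.4286 = 11.375.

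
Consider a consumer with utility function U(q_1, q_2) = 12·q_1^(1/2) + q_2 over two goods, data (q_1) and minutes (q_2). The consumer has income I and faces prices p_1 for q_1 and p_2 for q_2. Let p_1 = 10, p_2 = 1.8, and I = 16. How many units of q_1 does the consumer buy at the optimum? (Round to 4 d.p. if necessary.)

q_1* = 1.1664

MU_q_1 = 6/√q_1, MU_q_2 = 1. Tangency: 6/√q_1 = p_1/p_2.
Solve: √q_1 = 6·p_2/p_1, so q_1*(p_1,p_2) = (6·p_2/p_1)², and q_2* = (I − p_1·q_1*)/p_2.
Plugging in: q_1* = (6·1.8/10)² = 1.1664.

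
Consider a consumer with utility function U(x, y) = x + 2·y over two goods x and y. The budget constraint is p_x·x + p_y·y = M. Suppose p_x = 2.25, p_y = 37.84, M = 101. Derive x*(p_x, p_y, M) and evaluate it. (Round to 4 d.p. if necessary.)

Perfect substitutes: compare marginal utility per dollar. 1/p_x vs 2/p_y → 0.4444 vs 0.0529.
x gives more utility per dollar, so spend all income on x: x* = M/p_x, y* = 0.
Numerically: x* = 44.8889, y* = 0.

x* = 44.8889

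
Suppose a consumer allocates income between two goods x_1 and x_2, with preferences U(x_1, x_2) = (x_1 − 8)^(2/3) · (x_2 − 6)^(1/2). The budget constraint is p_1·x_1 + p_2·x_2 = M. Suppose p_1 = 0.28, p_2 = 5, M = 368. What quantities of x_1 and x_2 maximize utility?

x_1* = 693.2245, x_2* = 34.7794

This is Cobb-Douglas in (x_1−8, x_2−6): tangency gives 2/3·p_2·(x_2−6) = 0.5·p_1·(x_1−8).
Substituting into the budget: x_1* = 8 + 4/7·(M − 8·p_1 − 6·p_2)/p_1, and x_2* = 6 + 3/7·(…)/p_2.
Discretionary income = 368 − 8·0.28 − 6·5 = 335.76; x_1* = 8 + 4/7·335.76/0.28 = 693.2245; x_2* = 6 + 3/7·335.76/5 = 34.7794.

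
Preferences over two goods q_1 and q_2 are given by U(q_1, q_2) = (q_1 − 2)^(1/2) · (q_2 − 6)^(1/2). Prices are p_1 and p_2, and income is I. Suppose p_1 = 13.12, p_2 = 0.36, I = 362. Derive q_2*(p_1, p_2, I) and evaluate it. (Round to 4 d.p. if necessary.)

MRS = (q_2−6)/(q_1−2). Tangency with p_1/p_2 gives q_2−6 = (p_1/p_2)·(q_1−2).
Substituting into the budget: q_1* = 2 + 0.5·(I − 2·p_1 − 6·p_2)/p_1, and q_2* = 6 + 0.5·(…)/p_2.
Discretionary income = 362 − 2·13.12 − 6·0.36 = 333.6; q_2* = 6 + 0.5·333.6/0.36 = 469.3333.

q_2* = 469.3333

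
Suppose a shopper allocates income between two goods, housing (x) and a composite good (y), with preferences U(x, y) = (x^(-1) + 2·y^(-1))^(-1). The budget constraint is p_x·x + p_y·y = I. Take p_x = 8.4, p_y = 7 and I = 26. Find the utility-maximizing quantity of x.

MRS = MU_x/MU_y = (1/2)·(y/x)^(2). Set equal to p_x/p_y.
Solve for the ratio: y/x = [2·p_x/p_y]^(0.5).
With the ratio pinned down, the budget gives x* = I/(p_x + p_y·(y/x)) and y* = (y/x)·x*.
Numerically y/x = 1.549193, so x* = 26/(8.4 + 7·1.549193) = 1.351.

x* = 1.351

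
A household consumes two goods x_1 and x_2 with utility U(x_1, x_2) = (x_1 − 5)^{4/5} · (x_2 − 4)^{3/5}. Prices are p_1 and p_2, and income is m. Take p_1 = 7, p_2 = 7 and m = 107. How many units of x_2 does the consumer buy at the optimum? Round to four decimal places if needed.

x_2* = 6.6939

Let x_1' = x_1−5, x_2' = x_2−4. MRS = (4/3)·x_2'/x_1' = p_1/p_2.
After buying the subsistence bundle (5, 4), a share 4/7 of the remaining income goes to x_1: x_1* = 5 + 4/7·(m − 5p_1 − 4p_2)/p_1.
Discretionary income = 107 − 5·7 − 4·7 = 44; x_2* = 4 + 3/7·44/7 = 6.6939.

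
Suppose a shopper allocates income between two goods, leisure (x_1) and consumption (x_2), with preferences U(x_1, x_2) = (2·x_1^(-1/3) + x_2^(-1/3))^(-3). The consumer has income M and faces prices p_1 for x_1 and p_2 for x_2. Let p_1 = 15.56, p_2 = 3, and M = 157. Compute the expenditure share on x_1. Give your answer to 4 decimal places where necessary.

share on x_1 = 0.7174

MRS = MU_x_1/MU_x_2 = 2·(x_2/x_1)^(4/3). Set equal to p_1/p_2.
Hence x_2/x_1 = ((1/2)·p_1/p_2)^(1/(4/3)), i.e. raised to the 0.75 power.
Substitute x_2 = (x_2/x_1)·x_1 into the budget: x_1* = M/(p_1 + p_2·(x_2/x_1)).
Numerically x_2/x_1 = 2.04359, so x_1* = 157/(15.56 + 3·2.04359) = 7.2381 and x_2* = 2.04359·7.2381 = 14.7917.
Expenditure on x_1: 15.56·7.2381 = 112.6249; share = 0.7174.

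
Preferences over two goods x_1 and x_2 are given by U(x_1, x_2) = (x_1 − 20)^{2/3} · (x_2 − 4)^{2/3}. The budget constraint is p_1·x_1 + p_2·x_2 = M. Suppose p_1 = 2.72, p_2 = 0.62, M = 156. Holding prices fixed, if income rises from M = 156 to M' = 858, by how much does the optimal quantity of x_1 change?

After buying the subsistence bundle (20, 4), a share 0.5 of the remaining income goes to x_1: x_1* = 20 + 0.5·(M − 20p_1 − 4p_2)/p_1.
Discretionary income = 156 − 20·2.72 − 4·0.62 = 99.12; x_1* = 20 + 0.5·99.12/2.72 = 38.2206.
At M' = 858: x_1* = 167.2647. Change: 167.2647 − 38.2206 = 129.0441.

Δx_1* = 129.0441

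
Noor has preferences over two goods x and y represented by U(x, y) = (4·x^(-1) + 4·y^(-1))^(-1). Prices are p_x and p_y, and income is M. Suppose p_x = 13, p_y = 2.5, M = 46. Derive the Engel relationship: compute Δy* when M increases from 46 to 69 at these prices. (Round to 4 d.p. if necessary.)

Δy* = 2.8046

Substitute y = (y/x)·x into the budget: x* = M/(p_x + p_y·(y/x)).
Numerically y/x = 2.280351, so x* = 46/(13 + 2.5·2.280351) = 2.4598 and y* = 2.280351·2.4598 = 5.6092.
At M' = 69: y* = 8.4137. Change: 8.4137 − 5.6092 = 2.8046.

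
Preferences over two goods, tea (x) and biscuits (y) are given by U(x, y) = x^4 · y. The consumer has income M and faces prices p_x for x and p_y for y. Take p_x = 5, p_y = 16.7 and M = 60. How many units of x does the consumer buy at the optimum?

The MRS is 4·y/x. Set MRS = p_x/p_y.
Rearranging, p_y·y = (1/4)·p_x·x. Substituting into the budget gives p_x·x·(1 + (1/4)) = M.
Demand: x*(p_x,p_y,M) = 0.8·M/p_x and y* = 0.2·M/p_y.
At p_x=5, p_y=16.7, M=60: x* = 0.8·60/5 = 9.6.

x* = 9.6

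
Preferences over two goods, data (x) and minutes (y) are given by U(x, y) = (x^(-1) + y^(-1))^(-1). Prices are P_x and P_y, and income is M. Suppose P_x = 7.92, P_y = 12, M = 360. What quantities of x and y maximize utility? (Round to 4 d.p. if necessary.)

MRS = MU_x/MU_y = (y/x)^(2). Set equal to P_x/P_y.
Hence y/x = (P_x/P_y)^(1/(2)), i.e. raised to the 0.5 power.
With the ratio pinned down, the budget gives x* = M/(P_x + P_y·(y/x)) and y* = (y/x)·x*.
Numerically y/x = 0.812404, so x* = 360/(7.92 + 12·0.812404) = 20.3748 and y* = 0.812404·20.3748 = 16.5526.

x* = 20.3748, y* = 16.5526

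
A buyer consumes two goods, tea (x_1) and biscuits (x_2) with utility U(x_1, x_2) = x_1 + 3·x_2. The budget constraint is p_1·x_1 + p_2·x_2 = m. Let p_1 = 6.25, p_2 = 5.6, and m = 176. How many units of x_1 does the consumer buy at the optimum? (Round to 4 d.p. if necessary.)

Perfect substitutes: compare marginal utility per dollar. 1/p_1 vs 3/p_2 → 0.16 vs 0.5357.
x_2 gives more utility per dollar, so spend all income on x_2: x_2* = m/p_2, x_1* = 0.
Numerically: x_1* = 0, x_2* = 31.4286.

x_1* = 0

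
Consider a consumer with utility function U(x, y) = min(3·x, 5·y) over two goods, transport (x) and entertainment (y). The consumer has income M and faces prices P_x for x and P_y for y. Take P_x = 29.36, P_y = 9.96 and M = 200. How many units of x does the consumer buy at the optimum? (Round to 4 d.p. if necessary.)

x* = 5.66

With perfect complements, no substitution: consume in ratio x:y = 5:3.
Budget: P_x·x + P_y·(3/5)·x = M, so (5·P_x + 3·P_y)·x = 5·M.
Demand: x*(P_x,P_y,M) = 5·M/(5·P_x + 3·P_y), y* = 3·M/(5·P_x + 3·P_y).
Here 5·29.36 + 3·9.96 = 176.68, giving x* = 5.66.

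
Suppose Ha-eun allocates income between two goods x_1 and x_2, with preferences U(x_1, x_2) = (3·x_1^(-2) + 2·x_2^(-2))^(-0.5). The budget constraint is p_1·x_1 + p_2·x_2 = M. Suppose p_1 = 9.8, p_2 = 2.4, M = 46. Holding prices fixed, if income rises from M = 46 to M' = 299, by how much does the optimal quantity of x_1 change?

From the CES first-order condition, (3/2)·(x_2/x_1)^(3) = p_1/p_2.
Solve for the ratio: x_2/x_1 = [(2/3)·p_1/p_2]^(1/3).
Substitute x_2 = (x_2/x_1)·x_1 into the budget: x_1* = M/(p_1 + p_2·(x_2/x_1)).
Numerically x_2/x_1 = 1.396286, so x_1* = 46/(9.8 + 2.4·1.396286) = 3.4978.
At M' = 299: x_1* = 22.7358. Change: 22.7358 − 3.4978 = 19.238.

Δx_1* = 19.238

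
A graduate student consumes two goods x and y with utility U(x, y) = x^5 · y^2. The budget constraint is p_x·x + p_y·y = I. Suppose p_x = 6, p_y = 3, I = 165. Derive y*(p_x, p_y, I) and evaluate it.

MU_x/MU_y = (5·y)/(2·x); tangency sets this equal to p_x/p_y.
So 5·p_y·y = 2·p_x·x; combined with the budget, a share 5/7 of income goes to x.
Demand: x*(p_x,p_y,I) = 5/7·I/p_x and y* = 2/7·I/p_y.
At p_x=6, p_y=3, I=165: y* = 2/7·165/3 = 15.7143.

y* = 15.7143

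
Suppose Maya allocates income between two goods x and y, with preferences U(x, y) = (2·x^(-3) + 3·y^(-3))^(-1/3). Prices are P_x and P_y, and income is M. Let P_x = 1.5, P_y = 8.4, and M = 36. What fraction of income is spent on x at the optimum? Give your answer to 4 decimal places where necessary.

share on x = 0.1989

From the CES first-order condition, (2/3)·(y/x)^(4) = P_x/P_y.
Solve for the ratio: y/x = [(3/2)·P_x/P_y]^(0.25).
Substitute y = (y/x)·x into the budget: x* = M/(P_x + P_y·(y/x)).
Numerically y/x = 0.719409, so x* = 36/(1.5 + 8.4·0.719409) = 4.7726 and y* = 0.719409·4.7726 = 3.4335.
Expenditure on x: 1.5·4.7726 = 7.1589; share = 0.1989.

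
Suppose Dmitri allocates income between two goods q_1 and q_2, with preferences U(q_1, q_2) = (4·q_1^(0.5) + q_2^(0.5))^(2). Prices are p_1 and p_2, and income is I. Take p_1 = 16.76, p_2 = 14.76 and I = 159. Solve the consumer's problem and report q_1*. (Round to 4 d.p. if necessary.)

MU_q_1 ∝ 4·q_1^(-0.5), MU_q_2 ∝ q_2^(-0.5), so MRS = 4·(q_2/q_1)^(0.5) = p_1/p_2.
Solve for the ratio: q_2/q_1 = [(1/4)·p_1/p_2]^(2).
Substitute q_2 = (q_2/q_1)·q_1 into the budget: q_1* = I/(p_1 + p_2·(q_2/q_1)).
Numerically q_2/q_1 = 0.080585, so q_1* = 159/(16.76 + 14.76·0.080585) = 8.8582.

q_1* = 8.8582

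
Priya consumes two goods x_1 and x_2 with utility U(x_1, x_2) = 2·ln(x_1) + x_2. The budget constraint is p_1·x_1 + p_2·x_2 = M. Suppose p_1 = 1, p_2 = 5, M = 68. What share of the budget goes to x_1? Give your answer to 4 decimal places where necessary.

share on x_1 = 0.1471

MU_x_1 = 2/x_1, MU_x_2 = 1. Tangency: 2/x_1 = p_1/p_2.
So x_1*(p_1,p_2) = 2·p_2/p_1, independent of income; and x_2* = (M − 2·p_2)/p_2.
At the given prices: x_1* = 2·5/1 = 10, and x_2* = 11.6.
Expenditure on x_1: 1·10 = 10; share = 0.1471.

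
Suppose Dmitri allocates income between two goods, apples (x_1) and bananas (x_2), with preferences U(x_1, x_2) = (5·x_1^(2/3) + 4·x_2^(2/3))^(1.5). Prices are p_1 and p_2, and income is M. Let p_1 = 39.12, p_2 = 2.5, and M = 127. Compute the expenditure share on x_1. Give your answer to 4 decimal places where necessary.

From the CES first-order condition, (5/4)·(x_2/x_1)^(1/3) = p_1/p_2.
Hence x_2/x_1 = ((4/5)·p_1/p_2)^(1/(1/3)), i.e. raised to the 3 power.
With the ratio pinned down, the budget gives x_1* = M/(p_1 + p_2·(x_2/x_1)) and x_2* = (x_2/x_1)·x_1*.
Numerically x_2/x_1 = 1961.762702, so x_1* = 127/(39.12 + 2.5·1961.762702) = 0.0257 and x_2* = 1961.762702·0.0257 = 50.398.
Expenditure on x_1: 39.12·0.0257 = 1.005; share = 0.0079.

share on x_1 = 0.0079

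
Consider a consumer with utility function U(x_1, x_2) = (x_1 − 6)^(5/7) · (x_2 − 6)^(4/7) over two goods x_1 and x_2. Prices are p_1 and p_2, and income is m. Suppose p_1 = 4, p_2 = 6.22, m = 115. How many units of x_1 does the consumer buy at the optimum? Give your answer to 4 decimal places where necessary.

x_1* = 13.4556

Discretionary income = 115 − 6·4 − 6·6.22 = 53.68; x_1* = 6 + 5/9·53.68/4 = 13.4556.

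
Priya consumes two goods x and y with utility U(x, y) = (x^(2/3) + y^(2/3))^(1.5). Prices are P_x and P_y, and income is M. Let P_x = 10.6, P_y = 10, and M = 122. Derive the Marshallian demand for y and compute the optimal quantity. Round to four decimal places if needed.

y* = 6.455

Substitute y = (y/x)·x into the budget: x* = M/(P_x + P_y·(y/x)).
Numerically y/x = 1.191016, so x* = 122/(10.6 + 10·1.191016) = 5.4198 and y* = 1.191016·5.4198 = 6.455.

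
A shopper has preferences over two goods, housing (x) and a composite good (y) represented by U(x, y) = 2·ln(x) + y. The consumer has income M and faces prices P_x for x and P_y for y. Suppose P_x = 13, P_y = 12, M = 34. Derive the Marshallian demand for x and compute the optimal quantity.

x* = 1.8462

Set MRS = P_x/P_y: (2/x)/1 = P_x/P_y.
So x*(P_x,P_y) = 2·P_y/P_x, independent of income; and y* = (M − 2·P_y)/P_y.
At the given prices: x* = 2·12/13 = 1.8462.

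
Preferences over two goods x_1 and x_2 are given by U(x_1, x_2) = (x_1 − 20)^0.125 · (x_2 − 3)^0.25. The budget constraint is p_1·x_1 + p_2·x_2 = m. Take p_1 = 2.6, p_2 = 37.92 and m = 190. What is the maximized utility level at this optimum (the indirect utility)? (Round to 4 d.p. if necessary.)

V = 0.931

This is Cobb-Douglas in (x_1−20, x_2−3): tangency gives 0.125·p_2·(x_2−3) = 0.25·p_1·(x_1−20).
After buying the subsistence bundle (20, 3), a share 1/3 of the remaining income goes to x_1: x_1* = 20 + 1/3·(m − 20p_1 − 3p_2)/p_1.
Discretionary income = 190 − 20·2.6 − 3·37.92 = 24.24; x_1* = 20 + 1/3·24.24/2.6 = 23.1077; x_2* = 3 + 2/3·24.24/37.92 = 3.4262.
Utility at the optimum: U(23.1077, 3.4262) = 0.931.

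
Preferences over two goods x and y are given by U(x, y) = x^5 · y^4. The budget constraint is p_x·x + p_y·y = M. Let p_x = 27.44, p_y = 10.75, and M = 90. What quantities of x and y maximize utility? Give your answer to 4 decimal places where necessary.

MU_x/MU_y = (5·y)/(4·x); tangency sets this equal to p_x/p_y.
So 5·p_y·y = 4·p_x·x; combined with the budget, a share 5/9 of income goes to x.
Demand: x*(p_x,p_y,M) = 5/9·M/p_x and y* = 4/9·M/p_y.
At p_x=27.44, p_y=10.75, M=90: x* = 5/9·90/27.44 = 1.8222, y* = 3.7209.

x* = 1.8222, y* = 3.7209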